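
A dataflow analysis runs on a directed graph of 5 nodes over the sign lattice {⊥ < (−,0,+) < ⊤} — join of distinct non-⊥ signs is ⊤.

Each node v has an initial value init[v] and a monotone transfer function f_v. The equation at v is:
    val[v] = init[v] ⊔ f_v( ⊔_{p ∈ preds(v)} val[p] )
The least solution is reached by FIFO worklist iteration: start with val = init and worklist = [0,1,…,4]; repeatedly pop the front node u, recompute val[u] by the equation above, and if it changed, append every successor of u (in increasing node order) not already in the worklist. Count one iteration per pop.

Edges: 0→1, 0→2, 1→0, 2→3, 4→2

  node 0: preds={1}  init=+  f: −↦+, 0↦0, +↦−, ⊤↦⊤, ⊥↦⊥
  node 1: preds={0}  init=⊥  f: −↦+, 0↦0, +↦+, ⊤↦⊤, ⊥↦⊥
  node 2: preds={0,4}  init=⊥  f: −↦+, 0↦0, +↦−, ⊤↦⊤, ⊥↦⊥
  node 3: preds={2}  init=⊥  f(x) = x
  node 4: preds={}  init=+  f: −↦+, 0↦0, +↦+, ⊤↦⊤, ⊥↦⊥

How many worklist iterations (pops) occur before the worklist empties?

Iteration log — 10 steps:
  step 1. node 0  ⊔preds=⊥  new=+  stable
  step 2. node 1  ⊔preds=+  new=+  old=⊥  +wl: 0
  step 3. node 2  ⊔preds=+  new=−  old=⊥  +wl: 
  step 4. node 3  ⊔preds=−  new=−  old=⊥  +wl: 
  step 5. node 4  ⊔preds=⊥  new=+  stable
  step 6. node 0  ⊔preds=+  new=⊤  old=+  +wl: 1,2
  step 7. node 1  ⊔preds=⊤  new=⊤  old=+  +wl: 0
  step 8. node 2  ⊔preds=⊤  new=⊤  old=−  +wl: 3
  step 9. node 0  ⊔preds=⊤  new=⊤  stable
  step 10. node 3  ⊔preds=⊤  new=⊤  old=−  +wl: 

Least fixpoint reached:
  node 0: ⊤
  node 1: ⊤
  node 2: ⊤
  node 3: ⊤
  node 4: +

10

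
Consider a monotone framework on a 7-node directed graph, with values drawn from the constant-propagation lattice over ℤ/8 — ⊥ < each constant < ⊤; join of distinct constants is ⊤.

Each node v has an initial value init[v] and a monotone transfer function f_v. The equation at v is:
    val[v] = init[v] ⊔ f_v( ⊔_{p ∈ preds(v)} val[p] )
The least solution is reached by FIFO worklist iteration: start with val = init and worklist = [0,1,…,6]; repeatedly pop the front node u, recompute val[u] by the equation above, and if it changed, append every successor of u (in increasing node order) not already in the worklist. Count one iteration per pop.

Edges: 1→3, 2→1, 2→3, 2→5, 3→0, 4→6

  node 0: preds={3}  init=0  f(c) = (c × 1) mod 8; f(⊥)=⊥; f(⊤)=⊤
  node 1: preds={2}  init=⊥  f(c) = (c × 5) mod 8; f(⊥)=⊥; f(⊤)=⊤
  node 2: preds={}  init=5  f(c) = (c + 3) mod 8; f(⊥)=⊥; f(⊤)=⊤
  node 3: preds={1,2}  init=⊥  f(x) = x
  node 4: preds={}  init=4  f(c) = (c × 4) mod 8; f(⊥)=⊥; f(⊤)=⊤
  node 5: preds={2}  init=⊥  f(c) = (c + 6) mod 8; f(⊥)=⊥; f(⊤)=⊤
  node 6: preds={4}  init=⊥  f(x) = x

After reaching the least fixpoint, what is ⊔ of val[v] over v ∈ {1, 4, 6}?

⊤

Trace (8 dequeues):
  [1] u=0 | in ⊥ | out 0 | ==
  [2] u=1 | in 5 | out 1 | prev ⊥ | push {}
  [3] u=2 | in ⊥ | out 5 | ==
  [4] u=3 | in ⊤ | out ⊤ | prev ⊥ | push {0}
  [5] u=4 | in ⊥ | out 4 | ==
  [6] u=5 | in 5 | out 3 | prev ⊥ | push {}
  [7] u=6 | in 4 | out 4 | prev ⊥ | push {}
  [8] u=0 | in ⊤ | out ⊤ | prev 0 | push {}

Converged values:
  [0] ⊤
  [1] 1
  [2] 5
  [3] ⊤
  [4] 4
  [5] 3
  [6] 4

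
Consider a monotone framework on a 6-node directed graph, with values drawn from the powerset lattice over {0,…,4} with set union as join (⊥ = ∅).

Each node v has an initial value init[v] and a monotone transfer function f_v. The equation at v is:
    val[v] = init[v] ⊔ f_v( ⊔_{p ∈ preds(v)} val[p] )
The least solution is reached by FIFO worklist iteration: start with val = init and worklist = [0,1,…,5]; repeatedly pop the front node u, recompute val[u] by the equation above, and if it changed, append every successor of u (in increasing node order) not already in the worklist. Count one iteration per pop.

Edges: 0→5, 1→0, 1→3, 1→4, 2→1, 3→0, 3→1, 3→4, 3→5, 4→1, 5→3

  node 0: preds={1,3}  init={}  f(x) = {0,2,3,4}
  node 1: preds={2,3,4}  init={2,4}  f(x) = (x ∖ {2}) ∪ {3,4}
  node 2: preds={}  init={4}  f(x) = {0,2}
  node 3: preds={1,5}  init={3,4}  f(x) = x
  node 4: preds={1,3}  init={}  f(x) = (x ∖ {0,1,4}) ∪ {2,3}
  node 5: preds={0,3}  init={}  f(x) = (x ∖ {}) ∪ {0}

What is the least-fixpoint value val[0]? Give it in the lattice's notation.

{0,2,3,4}

Iteration log — 13 steps:
  step 1. node 0  ⊔preds={2,3,4}  new={0,2,3,4}  old={}  +wl: 
  step 2. node 1  ⊔preds={3,4}  new={2,3,4}  old={2,4}  +wl: 0
  step 3. node 2  ⊔preds={}  new={0,2,4}  old={4}  +wl: 1
  step 4. node 3  ⊔preds={2,3,4}  new={2,3,4}  old={3,4}  +wl: 
  step 5. node 4  ⊔preds={2,3,4}  new={2,3}  old={}  +wl: 
  step 6. node 5  ⊔preds={0,2,3,4}  new={0,2,3,4}  old={}  +wl: 3
  step 7. node 0  ⊔preds={2,3,4}  new={0,2,3,4}  stable
  step 8. node 1  ⊔preds={0,2,3,4}  new={0,2,3,4}  old={2,3,4}  +wl: 0,4
  step 9. node 3  ⊔preds={0,2,3,4}  new={0,2,3,4}  old={2,3,4}  +wl: 1,5
  step 10. node 0  ⊔preds={0,2,3,4}  new={0,2,3,4}  stable
  step 11. node 4  ⊔preds={0,2,3,4}  new={2,3}  stable
  step 12. node 1  ⊔preds={0,2,3,4}  new={0,2,3,4}  stable
  step 13. node 5  ⊔preds={0,2,3,4}  new={0,2,3,4}  stable

Least fixpoint reached:
  node 0: {0,2,3,4}
  node 1: {0,2,3,4}
  node 2: {0,2,4}
  node 3: {0,2,3,4}
  node 4: {2,3}
  node 5: {0,2,3,4}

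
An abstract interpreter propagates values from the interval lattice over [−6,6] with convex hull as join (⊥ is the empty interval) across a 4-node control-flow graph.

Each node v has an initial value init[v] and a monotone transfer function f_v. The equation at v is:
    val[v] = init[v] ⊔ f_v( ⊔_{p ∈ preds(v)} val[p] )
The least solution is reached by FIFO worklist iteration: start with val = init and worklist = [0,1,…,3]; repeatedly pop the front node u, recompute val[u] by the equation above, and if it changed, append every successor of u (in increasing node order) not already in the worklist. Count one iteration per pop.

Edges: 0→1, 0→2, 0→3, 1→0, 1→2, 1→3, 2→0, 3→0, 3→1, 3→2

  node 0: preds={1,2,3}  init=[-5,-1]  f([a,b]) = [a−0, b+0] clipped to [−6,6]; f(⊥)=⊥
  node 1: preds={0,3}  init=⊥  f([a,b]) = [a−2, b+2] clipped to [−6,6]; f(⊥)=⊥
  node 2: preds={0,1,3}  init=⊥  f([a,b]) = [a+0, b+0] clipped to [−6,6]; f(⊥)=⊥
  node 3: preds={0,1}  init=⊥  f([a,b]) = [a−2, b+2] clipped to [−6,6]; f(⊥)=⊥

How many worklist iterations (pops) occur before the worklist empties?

Trace (13 dequeues):
  [1] u=0 | in ⊥ | out [-5,-1] | ==
  [2] u=1 | in [-5,-1] | out [-6,1] | prev ⊥ | push {0}
  [3] u=2 | in [-6,1] | out [-6,1] | prev ⊥ | push {}
  [4] u=3 | in [-6,1] | out [-6,3] | prev ⊥ | push {1,2}
  [5] u=0 | in [-6,3] | out [-6,3] | prev [-5,-1] | push {3}
  [6] u=1 | in [-6,3] | out [-6,5] | prev [-6,1] | push {0}
  [7] u=2 | in [-6,5] | out [-6,5] | prev [-6,1] | push {}
  [8] u=3 | in [-6,5] | out [-6,6] | prev [-6,3] | push {1,2}
  [9] u=0 | in [-6,6] | out [-6,6] | prev [-6,3] | push {3}
  [10] u=1 | in [-6,6] | out [-6,6] | prev [-6,5] | push {0}
  [11] u=2 | in [-6,6] | out [-6,6] | prev [-6,5] | push {}
  [12] u=3 | in [-6,6] | out [-6,6] | ==
  [13] u=0 | in [-6,6] | out [-6,6] | ==

Converged values:
  [0] [-6,6]
  [1] [-6,6]
  [2] [-6,6]
  [3] [-6,6]

13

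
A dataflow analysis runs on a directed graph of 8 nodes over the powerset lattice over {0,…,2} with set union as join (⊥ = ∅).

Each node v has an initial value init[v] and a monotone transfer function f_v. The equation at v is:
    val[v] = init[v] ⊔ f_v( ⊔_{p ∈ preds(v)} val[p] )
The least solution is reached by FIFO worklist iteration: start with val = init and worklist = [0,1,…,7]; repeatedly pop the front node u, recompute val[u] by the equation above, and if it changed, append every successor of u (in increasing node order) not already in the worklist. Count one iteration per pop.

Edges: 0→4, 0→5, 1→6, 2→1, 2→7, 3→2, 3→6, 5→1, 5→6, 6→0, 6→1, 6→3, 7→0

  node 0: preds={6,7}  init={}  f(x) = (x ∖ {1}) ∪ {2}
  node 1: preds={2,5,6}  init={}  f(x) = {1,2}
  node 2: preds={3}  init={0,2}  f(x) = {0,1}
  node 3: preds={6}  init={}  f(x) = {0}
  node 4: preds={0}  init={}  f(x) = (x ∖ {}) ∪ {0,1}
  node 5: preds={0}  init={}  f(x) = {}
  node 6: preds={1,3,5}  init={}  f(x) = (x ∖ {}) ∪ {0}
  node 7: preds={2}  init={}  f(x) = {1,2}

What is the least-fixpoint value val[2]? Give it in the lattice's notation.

Worklist (14 pops):
  #1 pop 0: in={} → {2} (was {}); enqueue []
  #2 pop 1: in={0,2} → {1,2} (was {}); enqueue []
  #3 pop 2: in={} → {0,1,2} (was {0,2}); enqueue [1]
  #4 pop 3: in={} → {0} (was {}); enqueue [2]
  #5 pop 4: in={2} → {0,1,2} (was {}); enqueue []
  #6 pop 5: in={2} → {} (no change)
  #7 pop 6: in={0,1,2} → {0,1,2} (was {}); enqueue [0,3]
  #8 pop 7: in={0,1,2} → {1,2} (was {}); enqueue []
  #9 pop 1: in={0,1,2} → {1,2} (no change)
  #10 pop 2: in={0} → {0,1,2} (no change)
  #11 pop 0: in={0,1,2} → {0,2} (was {2}); enqueue [4,5]
  #12 pop 3: in={0,1,2} → {0} (no change)
  #13 pop 4: in={0,2} → {0,1,2} (no change)
  #14 pop 5: in={0,2} → {} (no change)

Fixpoint:
  val[0] = {0,2}
  val[1] = {1,2}
  val[2] = {0,1,2}
  val[3] = {0}
  val[4] = {0,1,2}
  val[5] = {}
  val[6] = {0,1,2}
  val[7] = {1,2}

{0,1,2}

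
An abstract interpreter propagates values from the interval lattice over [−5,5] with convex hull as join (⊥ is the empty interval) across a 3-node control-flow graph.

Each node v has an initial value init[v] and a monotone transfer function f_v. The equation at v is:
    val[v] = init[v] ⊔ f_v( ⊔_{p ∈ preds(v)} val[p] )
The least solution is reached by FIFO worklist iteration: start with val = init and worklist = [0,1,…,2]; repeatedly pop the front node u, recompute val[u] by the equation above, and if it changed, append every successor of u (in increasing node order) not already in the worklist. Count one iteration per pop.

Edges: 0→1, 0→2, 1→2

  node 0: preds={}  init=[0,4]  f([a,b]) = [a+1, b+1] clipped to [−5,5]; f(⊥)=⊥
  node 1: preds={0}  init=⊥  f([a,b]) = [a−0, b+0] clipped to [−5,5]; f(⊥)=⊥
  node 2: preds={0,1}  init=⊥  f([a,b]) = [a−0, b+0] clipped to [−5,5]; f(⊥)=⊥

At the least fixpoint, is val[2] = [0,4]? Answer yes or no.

Worklist (3 pops):
  #1 pop 0: in=⊥ → [0,4] (no change)
  #2 pop 1: in=[0,4] → [0,4] (was ⊥); enqueue []
  #3 pop 2: in=[0,4] → [0,4] (was ⊥); enqueue []

Fixpoint:
  val[0] = [0,4]
  val[1] = [0,4]
  val[2] = [0,4]

yes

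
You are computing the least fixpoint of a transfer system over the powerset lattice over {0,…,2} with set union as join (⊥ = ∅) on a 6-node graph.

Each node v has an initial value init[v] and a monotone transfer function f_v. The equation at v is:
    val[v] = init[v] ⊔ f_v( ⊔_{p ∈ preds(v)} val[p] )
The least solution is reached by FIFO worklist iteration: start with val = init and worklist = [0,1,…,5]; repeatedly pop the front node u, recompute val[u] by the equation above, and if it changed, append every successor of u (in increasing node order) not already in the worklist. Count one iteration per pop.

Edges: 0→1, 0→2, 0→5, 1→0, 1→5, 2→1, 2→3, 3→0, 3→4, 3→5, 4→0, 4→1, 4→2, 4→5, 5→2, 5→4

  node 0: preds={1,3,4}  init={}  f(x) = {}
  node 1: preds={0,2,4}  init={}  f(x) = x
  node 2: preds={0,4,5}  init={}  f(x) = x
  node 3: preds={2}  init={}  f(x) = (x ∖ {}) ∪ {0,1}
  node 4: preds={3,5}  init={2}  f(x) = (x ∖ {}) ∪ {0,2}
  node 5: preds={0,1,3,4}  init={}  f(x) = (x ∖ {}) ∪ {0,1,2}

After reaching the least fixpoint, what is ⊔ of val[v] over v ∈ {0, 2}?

Iteration log — 14 steps:
  step 1. node 0  ⊔preds={2}  new={}  stable
  step 2. node 1  ⊔preds={2}  new={2}  old={}  +wl: 0
  step 3. node 2  ⊔preds={2}  new={2}  old={}  +wl: 1
  step 4. node 3  ⊔preds={2}  new={0,1,2}  old={}  +wl: 
  step 5. node 4  ⊔preds={0,1,2}  new={0,1,2}  old={2}  +wl: 2
  step 6. node 5  ⊔preds={0,1,2}  new={0,1,2}  old={}  +wl: 4
  step 7. node 0  ⊔preds={0,1,2}  new={}  stable
  step 8. node 1  ⊔preds={0,1,2}  new={0,1,2}  old={2}  +wl: 0,5
  step 9. node 2  ⊔preds={0,1,2}  new={0,1,2}  old={2}  +wl: 1,3
  step 10. node 4  ⊔preds={0,1,2}  new={0,1,2}  stable
  step 11. node 0  ⊔preds={0,1,2}  new={}  stable
  step 12. node 5  ⊔preds={0,1,2}  new={0,1,2}  stable
  step 13. node 1  ⊔preds={0,1,2}  new={0,1,2}  stable
  step 14. node 3  ⊔preds={0,1,2}  new={0,1,2}  stable

Least fixpoint reached:
  node 0: {}
  node 1: {0,1,2}
  node 2: {0,1,2}
  node 3: {0,1,2}
  node 4: {0,1,2}
  node 5: {0,1,2}

{0,1,2}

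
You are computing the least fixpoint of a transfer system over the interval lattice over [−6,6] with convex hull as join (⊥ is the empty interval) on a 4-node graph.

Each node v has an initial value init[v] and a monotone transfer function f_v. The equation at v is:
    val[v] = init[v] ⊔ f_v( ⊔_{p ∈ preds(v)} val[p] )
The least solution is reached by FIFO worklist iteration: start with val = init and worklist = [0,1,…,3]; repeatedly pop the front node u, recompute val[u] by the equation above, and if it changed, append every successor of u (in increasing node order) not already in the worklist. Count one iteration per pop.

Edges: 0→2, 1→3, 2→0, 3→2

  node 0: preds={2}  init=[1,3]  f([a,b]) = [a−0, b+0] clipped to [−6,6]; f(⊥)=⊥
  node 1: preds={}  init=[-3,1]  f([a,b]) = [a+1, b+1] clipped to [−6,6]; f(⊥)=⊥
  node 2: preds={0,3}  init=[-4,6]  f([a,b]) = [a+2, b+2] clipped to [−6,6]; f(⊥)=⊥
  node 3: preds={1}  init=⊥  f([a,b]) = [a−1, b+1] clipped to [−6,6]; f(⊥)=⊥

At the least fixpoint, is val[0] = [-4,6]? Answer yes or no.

Trace (5 dequeues):
  [1] u=0 | in [-4,6] | out [-4,6] | prev [1,3] | push {}
  [2] u=1 | in ⊥ | out [-3,1] | ==
  [3] u=2 | in [-4,6] | out [-4,6] | ==
  [4] u=3 | in [-3,1] | out [-4,2] | prev ⊥ | push {2}
  [5] u=2 | in [-4,6] | out [-4,6] | ==

Converged values:
  [0] [-4,6]
  [1] [-3,1]
  [2] [-4,6]
  [3] [-4,2]

yes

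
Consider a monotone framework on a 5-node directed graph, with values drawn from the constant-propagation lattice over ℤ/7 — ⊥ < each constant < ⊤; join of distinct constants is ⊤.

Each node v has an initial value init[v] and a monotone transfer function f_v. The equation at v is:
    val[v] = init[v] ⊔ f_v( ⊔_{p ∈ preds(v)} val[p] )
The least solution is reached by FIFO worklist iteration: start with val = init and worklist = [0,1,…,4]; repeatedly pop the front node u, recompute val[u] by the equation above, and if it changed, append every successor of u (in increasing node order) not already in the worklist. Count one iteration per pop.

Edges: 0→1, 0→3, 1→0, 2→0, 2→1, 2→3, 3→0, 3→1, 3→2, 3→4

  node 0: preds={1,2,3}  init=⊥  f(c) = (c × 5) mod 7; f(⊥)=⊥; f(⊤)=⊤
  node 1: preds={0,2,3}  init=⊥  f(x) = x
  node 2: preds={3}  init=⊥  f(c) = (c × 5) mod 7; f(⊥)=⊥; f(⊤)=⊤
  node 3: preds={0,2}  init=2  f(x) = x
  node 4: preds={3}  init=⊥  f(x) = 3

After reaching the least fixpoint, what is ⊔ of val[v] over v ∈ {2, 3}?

Worklist (11 pops):
  #1 pop 0: in=2 → 3 (was ⊥); enqueue []
  #2 pop 1: in=⊤ → ⊤ (was ⊥); enqueue [0]
  #3 pop 2: in=2 → 3 (was ⊥); enqueue [1]
  #4 pop 3: in=3 → ⊤ (was 2); enqueue [2]
  #5 pop 4: in=⊤ → 3 (was ⊥); enqueue []
  #6 pop 0: in=⊤ → ⊤ (was 3); enqueue [3]
  #7 pop 1: in=⊤ → ⊤ (no change)
  #8 pop 2: in=⊤ → ⊤ (was 3); enqueue [0,1]
  #9 pop 3: in=⊤ → ⊤ (no change)
  #10 pop 0: in=⊤ → ⊤ (no change)
  #11 pop 1: in=⊤ → ⊤ (no change)

Fixpoint:
  val[0] = ⊤
  val[1] = ⊤
  val[2] = ⊤
  val[3] = ⊤
  val[4] = 3

⊤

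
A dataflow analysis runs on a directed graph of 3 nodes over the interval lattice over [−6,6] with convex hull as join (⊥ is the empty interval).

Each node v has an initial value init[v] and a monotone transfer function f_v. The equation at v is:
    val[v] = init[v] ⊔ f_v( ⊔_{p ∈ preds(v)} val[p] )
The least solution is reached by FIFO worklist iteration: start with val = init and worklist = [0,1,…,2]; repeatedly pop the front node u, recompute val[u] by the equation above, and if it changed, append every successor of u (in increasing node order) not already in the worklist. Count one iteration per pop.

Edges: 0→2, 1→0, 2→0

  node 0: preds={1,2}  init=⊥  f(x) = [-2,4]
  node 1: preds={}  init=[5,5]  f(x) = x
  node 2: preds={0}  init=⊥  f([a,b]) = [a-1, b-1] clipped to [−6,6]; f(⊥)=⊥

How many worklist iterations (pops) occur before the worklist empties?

4

Trace (4 dequeues):
  [1] u=0 | in [5,5] | out [-2,4] | prev ⊥ | push {}
  [2] u=1 | in ⊥ | out [5,5] | ==
  [3] u=2 | in [-2,4] | out [-3,3] | prev ⊥ | push {0}
  [4] u=0 | in [-3,5] | out [-2,4] | ==

Converged values:
  [0] [-2,4]
  [1] [5,5]
  [2] [-3,3]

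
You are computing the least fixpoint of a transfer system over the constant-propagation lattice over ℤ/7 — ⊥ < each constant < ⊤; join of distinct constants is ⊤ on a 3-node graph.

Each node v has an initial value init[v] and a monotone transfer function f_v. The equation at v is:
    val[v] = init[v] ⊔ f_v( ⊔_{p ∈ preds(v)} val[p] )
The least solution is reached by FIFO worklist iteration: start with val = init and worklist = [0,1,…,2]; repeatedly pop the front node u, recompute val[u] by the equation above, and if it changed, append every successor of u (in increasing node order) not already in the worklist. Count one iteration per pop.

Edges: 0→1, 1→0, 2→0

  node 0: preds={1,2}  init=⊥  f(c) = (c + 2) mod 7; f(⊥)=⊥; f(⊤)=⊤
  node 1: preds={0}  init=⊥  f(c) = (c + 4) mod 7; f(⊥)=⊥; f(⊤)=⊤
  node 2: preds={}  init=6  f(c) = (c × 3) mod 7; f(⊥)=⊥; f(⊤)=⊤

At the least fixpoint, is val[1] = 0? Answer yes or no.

Iteration log — 6 steps:
  step 1. node 0  ⊔preds=6  new=1  old=⊥  +wl: 
  step 2. node 1  ⊔preds=1  new=5  old=⊥  +wl: 0
  step 3. node 2  ⊔preds=⊥  new=6  stable
  step 4. node 0  ⊔preds=⊤  new=⊤  old=1  +wl: 1
  step 5. node 1  ⊔preds=⊤  new=⊤  old=5  +wl: 0
  step 6. node 0  ⊔preds=⊤  new=⊤  stable

Least fixpoint reached:
  node 0: ⊤
  node 1: ⊤
  node 2: 6

no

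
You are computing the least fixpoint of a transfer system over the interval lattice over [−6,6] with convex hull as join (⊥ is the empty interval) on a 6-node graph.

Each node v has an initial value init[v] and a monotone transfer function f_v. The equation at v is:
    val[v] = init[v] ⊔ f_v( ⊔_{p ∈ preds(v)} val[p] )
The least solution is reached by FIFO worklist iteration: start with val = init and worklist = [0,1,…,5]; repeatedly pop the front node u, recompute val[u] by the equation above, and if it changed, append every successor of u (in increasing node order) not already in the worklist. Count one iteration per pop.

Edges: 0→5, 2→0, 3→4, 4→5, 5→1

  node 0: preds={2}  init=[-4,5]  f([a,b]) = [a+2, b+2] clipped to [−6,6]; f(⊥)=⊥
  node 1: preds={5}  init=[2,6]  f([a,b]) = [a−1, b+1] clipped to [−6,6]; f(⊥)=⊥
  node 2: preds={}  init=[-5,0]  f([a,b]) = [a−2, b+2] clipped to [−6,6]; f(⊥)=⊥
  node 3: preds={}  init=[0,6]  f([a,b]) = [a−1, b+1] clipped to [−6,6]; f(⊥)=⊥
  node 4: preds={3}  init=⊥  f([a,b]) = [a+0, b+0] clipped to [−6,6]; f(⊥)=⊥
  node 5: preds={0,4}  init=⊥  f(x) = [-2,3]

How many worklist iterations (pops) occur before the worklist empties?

Iteration log — 7 steps:
  step 1. node 0  ⊔preds=[-5,0]  new=[-4,5]  stable
  step 2. node 1  ⊔preds=⊥  new=[2,6]  stable
  step 3. node 2  ⊔preds=⊥  new=[-5,0]  stable
  step 4. node 3  ⊔preds=⊥  new=[0,6]  stable
  step 5. node 4  ⊔preds=[0,6]  new=[0,6]  old=⊥  +wl: 
  step 6. node 5  ⊔preds=[-4,6]  new=[-2,3]  old=⊥  +wl: 1
  step 7. node 1  ⊔preds=[-2,3]  new=[-3,6]  old=[2,6]  +wl: 

Least fixpoint reached:
  node 0: [-4,5]
  node 1: [-3,6]
  node 2: [-5,0]
  node 3: [0,6]
  node 4: [0,6]
  node 5: [-2,3]

7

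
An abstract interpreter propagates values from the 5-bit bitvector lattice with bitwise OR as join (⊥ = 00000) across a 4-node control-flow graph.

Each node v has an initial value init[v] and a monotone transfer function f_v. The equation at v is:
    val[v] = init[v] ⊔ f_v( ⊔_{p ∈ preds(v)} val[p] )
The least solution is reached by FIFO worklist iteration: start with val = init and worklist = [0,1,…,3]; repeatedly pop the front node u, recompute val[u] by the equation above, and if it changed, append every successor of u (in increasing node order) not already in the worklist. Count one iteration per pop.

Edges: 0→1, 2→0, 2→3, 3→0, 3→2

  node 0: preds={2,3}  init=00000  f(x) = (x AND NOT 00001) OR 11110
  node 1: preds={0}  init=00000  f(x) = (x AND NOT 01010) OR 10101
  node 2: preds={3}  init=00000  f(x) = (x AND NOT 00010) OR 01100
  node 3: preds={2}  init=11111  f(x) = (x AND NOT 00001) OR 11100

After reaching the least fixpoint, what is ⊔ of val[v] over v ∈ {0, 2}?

Trace (5 dequeues):
  [1] u=0 | in 11111 | out 11110 | prev 00000 | push {}
  [2] u=1 | in 11110 | out 10101 | prev 00000 | push {}
  [3] u=2 | in 11111 | out 11101 | prev 00000 | push {0}
  [4] u=3 | in 11101 | out 11111 | ==
  [5] u=0 | in 11111 | out 11110 | ==

Converged values:
  [0] 11110
  [1] 10101
  [2] 11101
  [3] 11111

11111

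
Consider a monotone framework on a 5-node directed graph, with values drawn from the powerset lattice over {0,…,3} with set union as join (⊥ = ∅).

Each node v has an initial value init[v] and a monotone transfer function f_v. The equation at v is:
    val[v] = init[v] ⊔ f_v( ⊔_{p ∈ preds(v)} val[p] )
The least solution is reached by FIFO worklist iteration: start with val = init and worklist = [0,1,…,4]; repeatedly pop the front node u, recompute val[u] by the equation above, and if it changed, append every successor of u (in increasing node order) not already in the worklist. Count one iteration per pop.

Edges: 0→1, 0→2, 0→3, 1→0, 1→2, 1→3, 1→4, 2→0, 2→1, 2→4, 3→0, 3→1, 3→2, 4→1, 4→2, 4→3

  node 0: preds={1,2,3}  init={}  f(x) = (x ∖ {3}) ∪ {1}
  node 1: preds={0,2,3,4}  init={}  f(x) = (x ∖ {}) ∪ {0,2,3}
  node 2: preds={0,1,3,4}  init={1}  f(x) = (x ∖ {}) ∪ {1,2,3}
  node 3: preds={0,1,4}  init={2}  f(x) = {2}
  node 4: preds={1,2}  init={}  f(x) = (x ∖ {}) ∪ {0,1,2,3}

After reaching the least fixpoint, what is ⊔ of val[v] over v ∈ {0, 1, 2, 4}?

{0,1,2,3}

Trace (9 dequeues):
  [1] u=0 | in {1,2} | out {1,2} | prev {} | push {}
  [2] u=1 | in {1,2} | out {0,1,2,3} | prev {} | push {0}
  [3] u=2 | in {0,1,2,3} | out {0,1,2,3} | prev {1} | push {1}
  [4] u=3 | in {0,1,2,3} | out {2} | ==
  [5] u=4 | in {0,1,2,3} | out {0,1,2,3} | prev {} | push {2,3}
  [6] u=0 | in {0,1,2,3} | out {0,1,2} | prev {1,2} | push {}
  [7] u=1 | in {0,1,2,3} | out {0,1,2,3} | ==
  [8] u=2 | in {0,1,2,3} | out {0,1,2,3} | ==
  [9] u=3 | in {0,1,2,3} | out {2} | ==

Converged values:
  [0] {0,1,2}
  [1] {0,1,2,3}
  [2] {0,1,2,3}
  [3] {2}
  [4] {0,1,2,3}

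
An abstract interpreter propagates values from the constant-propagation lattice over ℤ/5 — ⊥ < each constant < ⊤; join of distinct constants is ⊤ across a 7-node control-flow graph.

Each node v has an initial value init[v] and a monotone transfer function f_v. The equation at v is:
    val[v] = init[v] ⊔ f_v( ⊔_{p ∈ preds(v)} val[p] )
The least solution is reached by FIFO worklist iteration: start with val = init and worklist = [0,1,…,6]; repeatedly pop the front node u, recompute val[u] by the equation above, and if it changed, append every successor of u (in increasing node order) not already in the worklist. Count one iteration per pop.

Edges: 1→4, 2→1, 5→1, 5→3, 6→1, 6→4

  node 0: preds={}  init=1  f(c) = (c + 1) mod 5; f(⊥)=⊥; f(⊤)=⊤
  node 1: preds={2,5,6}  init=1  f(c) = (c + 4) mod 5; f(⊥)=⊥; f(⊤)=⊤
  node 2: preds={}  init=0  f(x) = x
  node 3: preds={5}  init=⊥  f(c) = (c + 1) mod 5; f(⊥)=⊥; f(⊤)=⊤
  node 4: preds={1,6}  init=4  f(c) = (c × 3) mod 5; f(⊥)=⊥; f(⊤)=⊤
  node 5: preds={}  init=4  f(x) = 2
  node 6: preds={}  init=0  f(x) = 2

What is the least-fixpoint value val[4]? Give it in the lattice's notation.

Worklist (10 pops):
  #1 pop 0: in=⊥ → 1 (no change)
  #2 pop 1: in=⊤ → ⊤ (was 1); enqueue []
  #3 pop 2: in=⊥ → 0 (no change)
  #4 pop 3: in=4 → 0 (was ⊥); enqueue []
  #5 pop 4: in=⊤ → ⊤ (was 4); enqueue []
  #6 pop 5: in=⊥ → ⊤ (was 4); enqueue [1,3]
  #7 pop 6: in=⊥ → ⊤ (was 0); enqueue [4]
  #8 pop 1: in=⊤ → ⊤ (no change)
  #9 pop 3: in=⊤ → ⊤ (was 0); enqueue []
  #10 pop 4: in=⊤ → ⊤ (no change)

Fixpoint:
  val[0] = 1
  val[1] = ⊤
  val[2] = 0
  val[3] = ⊤
  val[4] = ⊤
  val[5] = ⊤
  val[6] = ⊤

⊤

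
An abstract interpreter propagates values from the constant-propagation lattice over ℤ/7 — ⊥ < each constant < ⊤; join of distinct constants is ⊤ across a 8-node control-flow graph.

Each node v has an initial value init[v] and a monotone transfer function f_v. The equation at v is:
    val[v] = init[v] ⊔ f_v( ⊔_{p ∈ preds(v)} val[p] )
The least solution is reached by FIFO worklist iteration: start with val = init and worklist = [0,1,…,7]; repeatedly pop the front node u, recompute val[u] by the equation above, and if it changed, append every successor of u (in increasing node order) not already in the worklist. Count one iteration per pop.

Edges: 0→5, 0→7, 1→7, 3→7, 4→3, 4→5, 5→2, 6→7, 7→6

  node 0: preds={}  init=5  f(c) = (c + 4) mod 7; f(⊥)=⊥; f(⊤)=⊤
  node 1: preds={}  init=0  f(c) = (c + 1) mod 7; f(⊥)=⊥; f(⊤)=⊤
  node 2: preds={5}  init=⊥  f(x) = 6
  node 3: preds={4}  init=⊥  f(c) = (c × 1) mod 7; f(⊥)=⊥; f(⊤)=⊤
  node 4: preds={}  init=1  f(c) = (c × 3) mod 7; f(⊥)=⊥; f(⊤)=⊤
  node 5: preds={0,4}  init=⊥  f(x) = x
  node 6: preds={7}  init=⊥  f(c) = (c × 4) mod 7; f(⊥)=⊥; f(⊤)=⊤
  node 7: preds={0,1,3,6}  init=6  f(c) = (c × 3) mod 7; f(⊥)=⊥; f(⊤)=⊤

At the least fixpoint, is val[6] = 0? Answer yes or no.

no

Worklist (11 pops):
  #1 pop 0: in=⊥ → 5 (no change)
  #2 pop 1: in=⊥ → 0 (no change)
  #3 pop 2: in=⊥ → 6 (was ⊥); enqueue []
  #4 pop 3: in=1 → 1 (was ⊥); enqueue []
  #5 pop 4: in=⊥ → 1 (no change)
  #6 pop 5: in=⊤ → ⊤ (was ⊥); enqueue [2]
  #7 pop 6: in=6 → 3 (was ⊥); enqueue []
  #8 pop 7: in=⊤ → ⊤ (was 6); enqueue [6]
  #9 pop 2: in=⊤ → 6 (no change)
  #10 pop 6: in=⊤ → ⊤ (was 3); enqueue [7]
  #11 pop 7: in=⊤ → ⊤ (no change)

Fixpoint:
  val[0] = 5
  val[1] = 0
  val[2] = 6
  val[3] = 1
  val[4] = 1
  val[5] = ⊤
  val[6] = ⊤
  val[7] = ⊤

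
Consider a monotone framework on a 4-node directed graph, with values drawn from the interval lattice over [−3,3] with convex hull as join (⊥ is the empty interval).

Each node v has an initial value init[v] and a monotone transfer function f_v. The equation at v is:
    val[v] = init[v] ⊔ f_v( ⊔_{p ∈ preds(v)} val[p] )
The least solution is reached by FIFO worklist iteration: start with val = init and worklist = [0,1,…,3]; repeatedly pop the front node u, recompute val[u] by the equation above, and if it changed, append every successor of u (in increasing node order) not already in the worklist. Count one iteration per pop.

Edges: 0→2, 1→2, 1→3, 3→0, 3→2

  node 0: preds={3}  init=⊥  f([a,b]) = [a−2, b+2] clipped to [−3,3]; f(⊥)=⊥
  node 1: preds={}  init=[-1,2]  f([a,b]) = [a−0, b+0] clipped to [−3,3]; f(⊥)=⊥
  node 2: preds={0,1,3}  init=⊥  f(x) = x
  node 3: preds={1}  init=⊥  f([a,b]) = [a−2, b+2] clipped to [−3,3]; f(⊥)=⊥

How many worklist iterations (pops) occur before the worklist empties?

6

Trace (6 dequeues):
  [1] u=0 | in ⊥ | out ⊥ | ==
  [2] u=1 | in ⊥ | out [-1,2] | ==
  [3] u=2 | in [-1,2] | out [-1,2] | prev ⊥ | push {}
  [4] u=3 | in [-1,2] | out [-3,3] | prev ⊥ | push {0,2}
  [5] u=0 | in [-3,3] | out [-3,3] | prev ⊥ | push {}
  [6] u=2 | in [-3,3] | out [-3,3] | prev [-1,2] | push {}

Converged values:
  [0] [-3,3]
  [1] [-1,2]
  [2] [-3,3]
  [3] [-3,3]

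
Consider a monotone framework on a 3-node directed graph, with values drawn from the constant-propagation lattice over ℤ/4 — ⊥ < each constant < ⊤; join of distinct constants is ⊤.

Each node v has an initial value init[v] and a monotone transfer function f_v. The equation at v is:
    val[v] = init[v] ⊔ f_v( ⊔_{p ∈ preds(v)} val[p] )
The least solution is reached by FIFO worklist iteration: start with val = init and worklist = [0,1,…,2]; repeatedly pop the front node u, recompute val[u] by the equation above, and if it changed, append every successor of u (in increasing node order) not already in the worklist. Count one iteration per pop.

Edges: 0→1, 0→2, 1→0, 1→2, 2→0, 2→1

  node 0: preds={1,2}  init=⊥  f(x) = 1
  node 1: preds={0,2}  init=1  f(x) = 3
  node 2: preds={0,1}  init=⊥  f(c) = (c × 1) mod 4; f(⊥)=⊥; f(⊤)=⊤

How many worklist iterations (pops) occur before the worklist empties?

Worklist (5 pops):
  #1 pop 0: in=1 → 1 (was ⊥); enqueue []
  #2 pop 1: in=1 → ⊤ (was 1); enqueue [0]
  #3 pop 2: in=⊤ → ⊤ (was ⊥); enqueue [1]
  #4 pop 0: in=⊤ → 1 (no change)
  #5 pop 1: in=⊤ → ⊤ (no change)

Fixpoint:
  val[0] = 1
  val[1] = ⊤
  val[2] = ⊤

5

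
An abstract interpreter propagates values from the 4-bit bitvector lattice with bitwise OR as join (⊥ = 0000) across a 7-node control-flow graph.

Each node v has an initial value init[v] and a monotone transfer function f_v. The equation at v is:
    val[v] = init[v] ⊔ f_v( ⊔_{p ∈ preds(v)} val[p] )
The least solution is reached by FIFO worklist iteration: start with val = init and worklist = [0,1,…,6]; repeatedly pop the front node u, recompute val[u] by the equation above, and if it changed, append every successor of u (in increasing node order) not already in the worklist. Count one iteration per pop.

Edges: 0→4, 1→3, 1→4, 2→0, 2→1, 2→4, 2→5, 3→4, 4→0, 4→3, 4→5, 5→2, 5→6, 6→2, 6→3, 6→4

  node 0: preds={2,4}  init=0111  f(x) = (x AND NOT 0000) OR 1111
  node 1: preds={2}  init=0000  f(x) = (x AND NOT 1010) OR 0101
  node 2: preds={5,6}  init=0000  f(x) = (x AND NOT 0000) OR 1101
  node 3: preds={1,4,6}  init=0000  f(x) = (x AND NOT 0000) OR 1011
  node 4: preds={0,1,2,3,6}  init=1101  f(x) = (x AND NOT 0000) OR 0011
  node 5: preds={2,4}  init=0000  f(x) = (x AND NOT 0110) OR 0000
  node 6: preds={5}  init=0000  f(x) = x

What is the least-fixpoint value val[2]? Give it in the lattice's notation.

1101

Trace (12 dequeues):
  [1] u=0 | in 1101 | out 1111 | prev 0111 | push {}
  [2] u=1 | in 0000 | out 0101 | prev 0000 | push {}
  [3] u=2 | in 0000 | out 1101 | prev 0000 | push {0,1}
  [4] u=3 | in 1101 | out 1111 | prev 0000 | push {}
  [5] u=4 | in 1111 | out 1111 | prev 1101 | push {3}
  [6] u=5 | in 1111 | out 1001 | prev 0000 | push {2}
  [7] u=6 | in 1001 | out 1001 | prev 0000 | push {4}
  [8] u=0 | in 1111 | out 1111 | ==
  [9] u=1 | in 1101 | out 0101 | ==
  [10] u=3 | in 1111 | out 1111 | ==
  [11] u=2 | in 1001 | out 1101 | ==
  [12] u=4 | in 1111 | out 1111 | ==

Converged values:
  [0] 1111
  [1] 0101
  [2] 1101
  [3] 1111
  [4] 1111
  [5] 1001
  [6] 1001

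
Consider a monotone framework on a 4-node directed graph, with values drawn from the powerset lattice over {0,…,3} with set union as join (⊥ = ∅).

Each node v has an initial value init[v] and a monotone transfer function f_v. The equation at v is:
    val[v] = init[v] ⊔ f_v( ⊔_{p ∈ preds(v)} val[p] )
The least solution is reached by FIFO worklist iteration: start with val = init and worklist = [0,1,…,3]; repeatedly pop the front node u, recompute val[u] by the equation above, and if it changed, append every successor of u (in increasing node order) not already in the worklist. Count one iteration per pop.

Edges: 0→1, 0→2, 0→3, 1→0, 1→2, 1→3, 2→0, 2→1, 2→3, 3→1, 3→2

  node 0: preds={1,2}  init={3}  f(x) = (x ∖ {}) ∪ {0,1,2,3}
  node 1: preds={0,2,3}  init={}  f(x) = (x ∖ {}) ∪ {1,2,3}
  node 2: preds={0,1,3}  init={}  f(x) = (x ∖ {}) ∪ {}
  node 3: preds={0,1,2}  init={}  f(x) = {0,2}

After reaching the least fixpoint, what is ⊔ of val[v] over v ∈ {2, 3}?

Iteration log — 7 steps:
  step 1. node 0  ⊔preds={}  new={0,1,2,3}  old={3}  +wl: 
  step 2. node 1  ⊔preds={0,1,2,3}  new={0,1,2,3}  old={}  +wl: 0
  step 3. node 2  ⊔preds={0,1,2,3}  new={0,1,2,3}  old={}  +wl: 1
  step 4. node 3  ⊔preds={0,1,2,3}  new={0,2}  old={}  +wl: 2
  step 5. node 0  ⊔preds={0,1,2,3}  new={0,1,2,3}  stable
  step 6. node 1  ⊔preds={0,1,2,3}  new={0,1,2,3}  stable
  step 7. node 2  ⊔preds={0,1,2,3}  new={0,1,2,3}  stable

Least fixpoint reached:
  node 0: {0,1,2,3}
  node 1: {0,1,2,3}
  node 2: {0,1,2,3}
  node 3: {0,2}

{0,1,2,3}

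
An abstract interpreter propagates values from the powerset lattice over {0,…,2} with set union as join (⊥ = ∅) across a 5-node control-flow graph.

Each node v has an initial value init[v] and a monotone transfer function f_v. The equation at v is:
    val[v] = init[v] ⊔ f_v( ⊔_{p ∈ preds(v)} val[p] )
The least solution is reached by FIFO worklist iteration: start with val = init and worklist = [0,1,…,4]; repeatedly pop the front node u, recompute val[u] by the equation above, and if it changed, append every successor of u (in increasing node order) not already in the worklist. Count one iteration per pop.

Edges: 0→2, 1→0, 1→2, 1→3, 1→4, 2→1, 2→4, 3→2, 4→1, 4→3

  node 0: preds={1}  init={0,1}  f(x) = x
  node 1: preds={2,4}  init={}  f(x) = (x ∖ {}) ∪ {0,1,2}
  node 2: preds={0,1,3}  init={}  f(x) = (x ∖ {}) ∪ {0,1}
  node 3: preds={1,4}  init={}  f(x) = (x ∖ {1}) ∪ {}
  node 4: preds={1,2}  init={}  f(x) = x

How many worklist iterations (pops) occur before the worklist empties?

9

Iteration log — 9 steps:
  step 1. node 0  ⊔preds={}  new={0,1}  stable
  step 2. node 1  ⊔preds={}  new={0,1,2}  old={}  +wl: 0
  step 3. node 2  ⊔preds={0,1,2}  new={0,1,2}  old={}  +wl: 1
  step 4. node 3  ⊔preds={0,1,2}  new={0,2}  old={}  +wl: 2
  step 5. node 4  ⊔preds={0,1,2}  new={0,1,2}  old={}  +wl: 3
  step 6. node 0  ⊔preds={0,1,2}  new={0,1,2}  old={0,1}  +wl: 
  step 7. node 1  ⊔preds={0,1,2}  new={0,1,2}  stable
  step 8. node 2  ⊔preds={0,1,2}  new={0,1,2}  stable
  step 9. node 3  ⊔preds={0,1,2}  new={0,2}  stable

Least fixpoint reached:
  node 0: {0,1,2}
  node 1: {0,1,2}
  node 2: {0,1,2}
  node 3: {0,2}
  node 4: {0,1,2}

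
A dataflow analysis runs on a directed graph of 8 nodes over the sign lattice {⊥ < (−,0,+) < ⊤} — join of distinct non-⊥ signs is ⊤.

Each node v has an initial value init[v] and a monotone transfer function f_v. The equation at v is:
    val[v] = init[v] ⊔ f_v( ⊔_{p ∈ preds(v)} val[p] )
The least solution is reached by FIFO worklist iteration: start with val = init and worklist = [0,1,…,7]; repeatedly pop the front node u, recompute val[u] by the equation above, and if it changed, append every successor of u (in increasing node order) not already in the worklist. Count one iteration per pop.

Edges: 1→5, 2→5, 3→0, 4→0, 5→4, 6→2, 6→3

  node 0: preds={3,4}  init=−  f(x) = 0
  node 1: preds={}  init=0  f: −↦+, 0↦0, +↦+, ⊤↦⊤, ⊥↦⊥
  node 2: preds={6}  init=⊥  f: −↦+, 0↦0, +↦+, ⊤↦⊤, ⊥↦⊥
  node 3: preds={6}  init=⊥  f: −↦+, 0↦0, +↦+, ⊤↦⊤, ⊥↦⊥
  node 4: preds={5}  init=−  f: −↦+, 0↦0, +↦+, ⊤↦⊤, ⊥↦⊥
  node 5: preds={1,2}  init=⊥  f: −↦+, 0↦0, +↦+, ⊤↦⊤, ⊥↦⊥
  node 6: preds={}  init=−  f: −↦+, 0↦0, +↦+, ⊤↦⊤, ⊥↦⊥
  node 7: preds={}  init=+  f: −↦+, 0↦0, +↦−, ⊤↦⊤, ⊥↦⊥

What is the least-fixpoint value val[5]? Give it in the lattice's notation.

Iteration log — 11 steps:
  step 1. node 0  ⊔preds=−  new=⊤  old=−  +wl: 
  step 2. node 1  ⊔preds=⊥  new=0  stable
  step 3. node 2  ⊔preds=−  new=+  old=⊥  +wl: 
  step 4. node 3  ⊔preds=−  new=+  old=⊥  +wl: 0
  step 5. node 4  ⊔preds=⊥  new=−  stable
  step 6. node 5  ⊔preds=⊤  new=⊤  old=⊥  +wl: 4
  step 7. node 6  ⊔preds=⊥  new=−  stable
  step 8. node 7  ⊔preds=⊥  new=+  stable
  step 9. node 0  ⊔preds=⊤  new=⊤  stable
  step 10. node 4  ⊔preds=⊤  new=⊤  old=−  +wl: 0
  step 11. node 0  ⊔preds=⊤  new=⊤  stable

Least fixpoint reached:
  node 0: ⊤
  node 1: 0
  node 2: +
  node 3: +
  node 4: ⊤
  node 5: ⊤
  node 6: −
  node 7: +

⊤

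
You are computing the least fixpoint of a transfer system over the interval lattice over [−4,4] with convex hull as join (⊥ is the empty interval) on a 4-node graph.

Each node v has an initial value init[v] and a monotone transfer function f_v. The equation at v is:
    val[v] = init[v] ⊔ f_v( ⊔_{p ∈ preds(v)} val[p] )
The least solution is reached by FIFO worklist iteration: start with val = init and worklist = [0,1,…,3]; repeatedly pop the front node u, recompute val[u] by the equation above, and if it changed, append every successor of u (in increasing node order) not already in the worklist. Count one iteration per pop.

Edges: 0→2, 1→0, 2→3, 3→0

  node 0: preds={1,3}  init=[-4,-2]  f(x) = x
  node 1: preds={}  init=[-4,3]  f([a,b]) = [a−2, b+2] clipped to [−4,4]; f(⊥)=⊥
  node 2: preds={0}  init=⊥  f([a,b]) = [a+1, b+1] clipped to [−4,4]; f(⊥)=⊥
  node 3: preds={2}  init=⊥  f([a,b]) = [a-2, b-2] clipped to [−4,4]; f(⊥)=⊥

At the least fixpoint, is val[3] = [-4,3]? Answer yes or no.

no

Trace (5 dequeues):
  [1] u=0 | in [-4,3] | out [-4,3] | prev [-4,-2] | push {}
  [2] u=1 | in ⊥ | out [-4,3] | ==
  [3] u=2 | in [-4,3] | out [-3,4] | prev ⊥ | push {}
  [4] u=3 | in [-3,4] | out [-4,2] | prev ⊥ | push {0}
  [5] u=0 | in [-4,3] | out [-4,3] | ==

Converged values:
  [0] [-4,3]
  [1] [-4,3]
  [2] [-3,4]
  [3] [-4,2]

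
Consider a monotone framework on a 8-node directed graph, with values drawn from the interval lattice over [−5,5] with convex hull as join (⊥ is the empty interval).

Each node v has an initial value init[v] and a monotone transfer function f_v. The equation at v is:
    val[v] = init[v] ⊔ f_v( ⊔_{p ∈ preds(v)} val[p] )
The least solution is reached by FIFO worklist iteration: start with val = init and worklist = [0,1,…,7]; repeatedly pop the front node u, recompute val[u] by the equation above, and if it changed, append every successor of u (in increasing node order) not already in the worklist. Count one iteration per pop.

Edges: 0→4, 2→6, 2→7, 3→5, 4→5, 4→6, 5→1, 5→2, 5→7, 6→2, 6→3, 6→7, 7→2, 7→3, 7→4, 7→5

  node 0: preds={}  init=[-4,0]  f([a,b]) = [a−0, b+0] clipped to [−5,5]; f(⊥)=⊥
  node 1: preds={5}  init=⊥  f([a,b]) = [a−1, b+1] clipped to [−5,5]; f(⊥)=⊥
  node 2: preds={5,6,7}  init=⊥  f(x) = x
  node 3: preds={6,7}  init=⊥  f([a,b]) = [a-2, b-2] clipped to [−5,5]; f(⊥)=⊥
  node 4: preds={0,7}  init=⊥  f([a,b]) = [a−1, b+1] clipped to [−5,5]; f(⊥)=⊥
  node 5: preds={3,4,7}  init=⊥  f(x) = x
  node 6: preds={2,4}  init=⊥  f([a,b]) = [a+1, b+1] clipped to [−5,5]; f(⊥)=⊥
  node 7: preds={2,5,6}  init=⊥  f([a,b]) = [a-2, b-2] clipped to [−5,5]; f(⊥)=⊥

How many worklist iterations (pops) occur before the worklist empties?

Trace (37 dequeues):
  [1] u=0 | in ⊥ | out [-4,0] | ==
  [2] u=1 | in ⊥ | out ⊥ | ==
  [3] u=2 | in ⊥ | out ⊥ | ==
  [4] u=3 | in ⊥ | out ⊥ | ==
  [5] u=4 | in [-4,0] | out [-5,1] | prev ⊥ | push {}
  [6] u=5 | in [-5,1] | out [-5,1] | prev ⊥ | push {1,2}
  [7] u=6 | in [-5,1] | out [-4,2] | prev ⊥ | push {3}
  [8] u=7 | in [-5,2] | out [-5,0] | prev ⊥ | push {4,5}
  [9] u=1 | in [-5,1] | out [-5,2] | prev ⊥ | push {}
  [10] u=2 | in [-5,2] | out [-5,2] | prev ⊥ | push {6,7}
  [11] u=3 | in [-5,2] | out [-5,0] | prev ⊥ | push {}
  [12] u=4 | in [-5,0] | out [-5,1] | ==
  [13] u=5 | in [-5,1] | out [-5,1] | ==
  [14] u=6 | in [-5,2] | out [-4,3] | prev [-4,2] | push {2,3}
  [15] u=7 | in [-5,3] | out [-5,1] | prev [-5,0] | push {4,5}
  [16] u=2 | in [-5,3] | out [-5,3] | prev [-5,2] | push {6,7}
  [17] u=3 | in [-5,3] | out [-5,1] | prev [-5,0] | push {}
  [18] u=4 | in [-5,1] | out [-5,2] | prev [-5,1] | push {}
  [19] u=5 | in [-5,2] | out [-5,2] | prev [-5,1] | push {1,2}
  [20] u=6 | in [-5,3] | out [-4,4] | prev [-4,3] | push {3}
  [21] u=7 | in [-5,4] | out [-5,2] | prev [-5,1] | push {4,5}
  [22] u=1 | in [-5,2] | out [-5,3] | prev [-5,2] | push {}
  [23] u=2 | in [-5,4] | out [-5,4] | prev [-5,3] | push {6,7}
  [24] u=3 | in [-5,4] | out [-5,2] | prev [-5,1] | push {}
  [25] u=4 | in [-5,2] | out [-5,3] | prev [-5,2] | push {}
  [26] u=5 | in [-5,3] | out [-5,3] | prev [-5,2] | push {1,2}
  [27] u=6 | in [-5,4] | out [-4,5] | prev [-4,4] | push {3}
  [28] u=7 | in [-5,5] | out [-5,3] | prev [-5,2] | push {4,5}
  [29] u=1 | in [-5,3] | out [-5,4] | prev [-5,3] | push {}
  [30] u=2 | in [-5,5] | out [-5,5] | prev [-5,4] | push {6,7}
  [31] u=3 | in [-5,5] | out [-5,3] | prev [-5,2] | push {}
  [32] u=4 | in [-5,3] | out [-5,4] | prev [-5,3] | push {}
  [33] u=5 | in [-5,4] | out [-5,4] | prev [-5,3] | push {1,2}
  [34] u=6 | in [-5,5] | out [-4,5] | ==
  [35] u=7 | in [-5,5] | out [-5,3] | ==
  [36] u=1 | in [-5,4] | out [-5,5] | prev [-5,4] | push {}
  [37] u=2 | in [-5,5] | out [-5,5] | ==

Converged values:
  [0] [-4,0]
  [1] [-5,5]
  [2] [-5,5]
  [3] [-5,3]
  [4] [-5,4]
  [5] [-5,4]
  [6] [-4,5]
  [7] [-5,3]

37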